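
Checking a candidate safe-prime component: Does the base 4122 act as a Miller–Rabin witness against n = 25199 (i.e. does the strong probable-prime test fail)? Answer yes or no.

n − 1 = 25198 = 2^1 · 12599, so s = 1 and d = 12599.
Repeated squaring mod 25199: 4122^1 ≡ 4122, 4122^2 ≡ 6758, 4122^4 ≡ 9976, 4122^8 ≡ 9725, 4122^16 ≡ 3778, 4122^32 ≡ 10650, 4122^64 ≡ 1801, 4122^128 ≡ 18129, 4122^256 ≡ 15283, 4122^512 ≡ 558, 4122^1024 ≡ 8976, 4122^2048 ≡ 7373, 4122^4096 ≡ 6886, 4122^8192 ≡ 17677.
12599 = 8192 + 4096 + 256 + 32 + 16 + 4 + 2 + 1, so 4122^12599 ≡ 17677·6886·15283·10650·3778·9976·6758·4122 ≡ 21380 (mod 25199).
x_0 = 4122^12599 mod 25199 = 21380.
x_0 ∉ {1, 25198} and s = 1, so 4122 is a Miller–Rabin witness and 25199 is composite.

yes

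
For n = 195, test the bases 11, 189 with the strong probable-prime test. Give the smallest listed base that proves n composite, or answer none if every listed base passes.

n − 1 = 194 = 2^1 · 97, so s = 1 and d = 97.
Base 11: x_0 = 11^97 mod 195 = 11. x_0 ∉ {1, 194} and s = 1, so 11 is a Miller–Rabin witness and 195 is composite.
Base 189: x_0 = 189^97 mod 195 = 189. x_0 ∉ {1, 194} and s = 1, so 189 is a Miller–Rabin witness and 195 is composite.
The smallest witness among the given bases is 11.

11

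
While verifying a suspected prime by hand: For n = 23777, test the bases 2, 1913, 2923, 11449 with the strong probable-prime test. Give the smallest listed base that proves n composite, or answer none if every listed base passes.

2

n − 1 = 23776 = 2^5 · 743, so s = 5 and d = 743.
Base 2: x_0 = 2^743 mod 23777 = 7014. x_0 is neither 1 nor 23776, so continue squaring. x_1 = 7014^2 mod 23777 = 1583. x_2 = 1583^2 mod 23777 = 9304. x_3 = 9304^2 mod 23777 = 16136. x_4 = 16136^2 mod 23777 = 12346. Reached i = s−1 = 4 without hitting −1: 2 is a Miller–Rabin witness and 23777 is composite.
Base 1913: x_0 = 1913^743 mod 23777 = 7443. x_0 is neither 1 nor 23776, so continue squaring. x_1 = 7443^2 mod 23777 = 21616. x_2 = 21616^2 mod 23777 = 9629. x_3 = 9629^2 mod 23777 = 11118. x_4 = 11118^2 mod 23777 = 17078. Reached i = s−1 = 4 without hitting −1: 1913 is a Miller–Rabin witness and 23777 is composite.
Base 2923: x_0 = 2923^743 mod 23777 = 22782. x_0 is neither 1 nor 23776, so continue squaring. x_1 = 22782^2 mod 23777 = 15168. x_2 = 15168^2 mod 23777 = 1972. x_3 = 1972^2 mod 23777 = 13133. x_4 = 13133^2 mod 23777 = 21108. Reached i = s−1 = 4 without hitting −1: 2923 is a Miller–Rabin witness and 23777 is composite.
Base 11449: x_0 = 11449^743 mod 23777 = 2122. x_0 is neither 1 nor 23776, so continue squaring. x_1 = 2122^2 mod 23777 = 9031. x_2 = 9031^2 mod 23777 = 3851. x_3 = 3851^2 mod 23777 = 17130. x_4 = 17130^2 mod 23777 = 4943. Reached i = s−1 = 4 without hitting −1: 11449 is a Miller–Rabin witness and 23777 is composite.
The smallest witness among the given bases is 2.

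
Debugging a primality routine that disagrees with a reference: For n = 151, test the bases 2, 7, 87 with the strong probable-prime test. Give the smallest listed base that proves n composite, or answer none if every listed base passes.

n − 1 = 150 = 2^1 · 75, so s = 1 and d = 75.
Base 2: x_0 = 2^75 mod 151 = 1. x_0 = 1, so 2 is not a witness.
Base 7: x_0 = 7^75 mod 151 = 150. x_0 = 150 ≡ −1, so 7 is not a witness.
Base 87: x_0 = 87^75 mod 151 = 150. x_0 = 150 ≡ −1, so 87 is not a witness.
No listed base is a witness for 151.

none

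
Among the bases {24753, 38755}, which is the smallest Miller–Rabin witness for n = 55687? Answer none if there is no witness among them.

n − 1 = 55686 = 2^1 · 27843, so s = 1 and d = 27843.
Base 24753: x_0 = 24753^27843 mod 55687 = 24944. x_0 ∉ {1, 55686} and s = 1, so 24753 is a Miller–Rabin witness and 55687 is composite.
Base 38755: x_0 = 38755^27843 mod 55687 = 4047. x_0 ∉ {1, 55686} and s = 1, so 38755 is a Miller–Rabin witness and 55687 is composite.
The smallest witness among the given bases is 24753.

24753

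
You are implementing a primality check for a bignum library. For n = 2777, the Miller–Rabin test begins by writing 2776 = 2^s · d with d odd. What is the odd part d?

Halving: 2776 → 1388 → 694 → 347; 347 is odd.
So 2776 = 2^3 · 347.

347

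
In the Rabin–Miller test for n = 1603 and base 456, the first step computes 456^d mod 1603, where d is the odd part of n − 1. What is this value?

n − 1 = 1602 = 2^1 · 801, so s = 1 and d = 801.
Repeated squaring mod 1603: 456^1 ≡ 456, 456^2 ≡ 1149, 456^4 ≡ 932, 456^8 ≡ 1401, 456^16 ≡ 729, 456^32 ≡ 848, 456^64 ≡ 960, 456^128 ≡ 1478, 456^256 ≡ 1198, 456^512 ≡ 519.
801 = 512 + 256 + 32 + 1, so 456^801 ≡ 519·1198·848·456 ≡ 8 (mod 1603).

8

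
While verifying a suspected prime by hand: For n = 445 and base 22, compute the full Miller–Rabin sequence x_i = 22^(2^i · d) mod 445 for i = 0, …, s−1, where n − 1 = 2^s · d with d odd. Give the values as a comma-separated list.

378, 39

n − 1 = 444 = 2^2 · 111, so s = 2 and d = 111.
x_0 = 22^111 mod 445 = 378.
x_1 = 378^2 mod 445 = 39.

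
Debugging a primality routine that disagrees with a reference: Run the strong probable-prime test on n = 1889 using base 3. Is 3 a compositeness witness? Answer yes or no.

no

n − 1 = 1888 = 2^5 · 59, so s = 5 and d = 59.
x_0 = 3^59 mod 1889 = 1456.
x_0 is neither 1 nor 1888, so continue squaring.
x_1 = 1456^2 mod 1889 = 478.
x_2 = 478^2 mod 1889 = 1804.
x_3 = 1804^2 mod 1889 = 1558.
x_4 = 1558^2 mod 1889 = 1888.
x_4 ≡ −1, so 3 is not a witness.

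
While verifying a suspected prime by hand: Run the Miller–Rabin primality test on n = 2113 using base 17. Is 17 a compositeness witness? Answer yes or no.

no

n − 1 = 2112 = 2^6 · 33, so s = 6 and d = 33.
By repeated squaring, 17^33 ≡ 226 (mod 2113).
x_0 = 17^33 mod 2113 = 226.
x_0 is neither 1 nor 2112, so continue squaring.
x_1 = 226^2 mod 2113 = 364.
x_2 = 364^2 mod 2113 = 1490.
x_3 = 1490^2 mod 2113 = 1450.
x_4 = 1450^2 mod 2113 = 65.
x_5 = 65^2 mod 2113 = 2112.
x_5 ≡ −1, so 17 is not a witness.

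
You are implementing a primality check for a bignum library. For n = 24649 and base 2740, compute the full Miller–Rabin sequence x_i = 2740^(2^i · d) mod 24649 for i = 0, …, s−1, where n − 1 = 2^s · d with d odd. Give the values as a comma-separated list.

12561, 472, 943

n − 1 = 24648 = 2^3 · 3081, so s = 3 and d = 3081.
x_0 = 2740^3081 mod 24649 = 12561.
x_1 = 12561^2 mod 24649 = 472.
x_2 = 472^2 mod 24649 = 943.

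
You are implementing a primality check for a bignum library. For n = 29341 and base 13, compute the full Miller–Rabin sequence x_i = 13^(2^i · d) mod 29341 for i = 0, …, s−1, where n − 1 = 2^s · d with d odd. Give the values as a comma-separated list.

n − 1 = 29340 = 2^2 · 7335, so s = 2 and d = 7335.
x_0 = 13^7335 mod 29341 = 8541.
x_1 = 8541^2 mod 29341 = 6955.

8541, 6955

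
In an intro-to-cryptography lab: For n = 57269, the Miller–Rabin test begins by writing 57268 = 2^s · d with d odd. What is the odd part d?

14317

Halving: 57268 → 28634 → 14317; 14317 is odd.
So 57268 = 2^2 · 14317.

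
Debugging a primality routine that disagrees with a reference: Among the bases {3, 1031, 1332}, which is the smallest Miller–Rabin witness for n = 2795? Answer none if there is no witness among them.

n − 1 = 2794 = 2^1 · 1397, so s = 1 and d = 1397.
Base 3: x_0 = 3^1397 mod 2795 = 503. x_0 ∉ {1, 2794} and s = 1, so 3 is a Miller–Rabin witness and 2795 is composite.
Base 1031: x_0 = 1031^1397 mod 2795 = 816. x_0 ∉ {1, 2794} and s = 1, so 1031 is a Miller–Rabin witness and 2795 is composite.
Base 1332: x_0 = 1332^1397 mod 2795 = 2407. x_0 ∉ {1, 2794} and s = 1, so 1332 is a Miller–Rabin witness and 2795 is composite.
The smallest witness among the given bases is 3.

3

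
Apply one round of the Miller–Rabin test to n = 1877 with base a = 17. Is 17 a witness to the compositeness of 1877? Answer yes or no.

no

n − 1 = 1876 = 2^2 · 469, so s = 2 and d = 469.
x_0 = 17^469 mod 1877 = 1740.
x_0 is neither 1 nor 1876, so continue squaring.
x_1 = 1740^2 mod 1877 = 1876.
x_1 ≡ −1, so 17 is not a witness.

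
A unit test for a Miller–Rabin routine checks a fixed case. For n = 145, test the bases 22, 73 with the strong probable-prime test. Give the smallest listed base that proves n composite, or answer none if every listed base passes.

22

n − 1 = 144 = 2^4 · 9, so s = 4 and d = 9.
Base 22: x_0 = 22^9 mod 145 = 67. x_0 is neither 1 nor 144, so continue squaring. x_1 = 67^2 mod 145 = 139. x_2 = 139^2 mod 145 = 36. x_3 = 36^2 mod 145 = 136. Reached i = s−1 = 3 without hitting −1: 22 is a Miller–Rabin witness and 145 is composite.
Base 73: x_0 = 73^9 mod 145 = 113. x_0 is neither 1 nor 144, so continue squaring. x_1 = 113^2 mod 145 = 9. x_2 = 9^2 mod 145 = 81. x_3 = 81^2 mod 145 = 36. Reached i = s−1 = 3 without hitting −1: 73 is a Miller–Rabin witness and 145 is composite.
The smallest witness among the given bases is 22.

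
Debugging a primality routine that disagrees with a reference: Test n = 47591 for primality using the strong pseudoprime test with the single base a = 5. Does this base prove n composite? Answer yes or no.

no

n − 1 = 47590 = 2^1 · 23795, so s = 1 and d = 23795.
By repeated squaring, 5^23795 ≡ 1 (mod 47591).
x_0 = 5^23795 mod 47591 = 1.
x_0 = 1, so 5 is not a witness.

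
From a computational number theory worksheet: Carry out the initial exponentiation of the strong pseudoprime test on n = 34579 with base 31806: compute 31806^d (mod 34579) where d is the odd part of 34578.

27438

n − 1 = 34578 = 2^1 · 17289, so s = 1 and d = 17289.
Repeated squaring mod 34579: 31806^1 ≡ 31806, 31806^2 ≡ 12991, 31806^4 ≡ 20561, 31806^8 ≡ 26446, 31806^16 ≡ 30641, 31806^32 ≡ 16452, 31806^64 ≡ 18471, 31806^128 ≡ 21427, 31806^256 ≡ 10946, 31806^512 ≡ 33260, 31806^1024 ≡ 10811, 31806^2048 ≡ 701, 31806^4096 ≡ 7295, 31806^8192 ≡ 34523, 31806^16384 ≡ 3136.
17289 = 16384 + 512 + 256 + 128 + 8 + 1, so 31806^17289 ≡ 3136·33260·10946·21427·26446·31806 ≡ 27438 (mod 34579).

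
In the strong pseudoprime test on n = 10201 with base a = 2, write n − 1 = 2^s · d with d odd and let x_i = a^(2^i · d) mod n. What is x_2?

4647

n − 1 = 10200 = 2^3 · 1275, so s = 3 and d = 1275.
Repeated squaring mod 10201: 2^1 ≡ 2, 2^2 ≡ 4, 2^4 ≡ 16, 2^8 ≡ 256, 2^16 ≡ 4330, 2^32 ≡ 9663, 2^64 ≡ 3816, 2^128 ≡ 5029, 2^256 ≡ 2562, 2^512 ≡ 4601, 2^1024 ≡ 2126.
1275 = 1024 + 128 + 64 + 32 + 16 + 8 + 2 + 1, so 2^1275 ≡ 2126·5029·3816·9663·4330·256·4·2 ≡ 8272 (mod 10201).
x_0 = 8272.
x_1 = 8272^2 mod 10201 = 7877.
x_2 = 7877^2 mod 10201 = 4647.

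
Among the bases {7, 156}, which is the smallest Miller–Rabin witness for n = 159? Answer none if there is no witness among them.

n − 1 = 158 = 2^1 · 79, so s = 1 and d = 79.
Base 7: x_0 = 7^79 mod 159 = 7. x_0 ∉ {1, 158} and s = 1, so 7 is a Miller–Rabin witness and 159 is composite.
Base 156: x_0 = 156^79 mod 159 = 3. x_0 ∉ {1, 158} and s = 1, so 156 is a Miller–Rabin witness and 159 is composite.
The smallest witness among the given bases is 7.

7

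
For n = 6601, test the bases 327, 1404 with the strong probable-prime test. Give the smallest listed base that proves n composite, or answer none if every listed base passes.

n − 1 = 6600 = 2^3 · 825, so s = 3 and d = 825.
Base 327: x_0 = 327^825 mod 6601 = 6600. x_0 = 6600 ≡ −1, so 327 is not a witness.
Base 1404: x_0 = 1404^825 mod 6601 = 1. x_0 = 1, so 1404 is not a witness.
No listed base is a witness for 6601.

none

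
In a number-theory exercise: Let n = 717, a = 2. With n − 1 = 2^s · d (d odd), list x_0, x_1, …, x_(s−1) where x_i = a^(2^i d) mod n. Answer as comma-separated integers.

n − 1 = 716 = 2^2 · 179, so s = 2 and d = 179.
x_0 = 2^179 mod 717 = 338.
x_1 = 338^2 mod 717 = 241.

338, 241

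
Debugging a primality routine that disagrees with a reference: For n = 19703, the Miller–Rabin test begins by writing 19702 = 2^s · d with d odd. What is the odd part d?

9851

Halving: 19702 → 9851; 9851 is odd.
So 19702 = 2^1 · 9851.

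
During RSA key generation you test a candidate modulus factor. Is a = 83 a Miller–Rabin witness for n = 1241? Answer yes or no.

no

n − 1 = 1240 = 2^3 · 155, so s = 3 and d = 155.
x_0 = 83^155 mod 1241 = 927.
x_0 is neither 1 nor 1240, so continue squaring.
x_1 = 927^2 mod 1241 = 557.
x_2 = 557^2 mod 1241 = 1240.
x_2 ≡ −1, so 83 is not a witness.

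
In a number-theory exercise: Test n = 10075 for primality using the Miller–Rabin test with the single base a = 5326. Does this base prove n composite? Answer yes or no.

no

n − 1 = 10074 = 2^1 · 5037, so s = 1 and d = 5037.
x_0 = 5326^5037 mod 10075 = 1.
x_0 = 1, so 5326 is not a witness.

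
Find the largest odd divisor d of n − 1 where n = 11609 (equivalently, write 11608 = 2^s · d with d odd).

1451

Halving: 11608 → 5804 → 2902 → 1451; 1451 is odd.
So 11608 = 2^3 · 1451.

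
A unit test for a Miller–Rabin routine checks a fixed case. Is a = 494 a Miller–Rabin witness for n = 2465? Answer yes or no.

yes

n − 1 = 2464 = 2^5 · 77, so s = 5 and d = 77.
x_0 = 494^77 mod 2465 = 494.
x_0 is neither 1 nor 2464, so continue squaring.
x_1 = 494^2 mod 2465 = 1.
x_1 = 1 but x_0 ≠ ±1, a nontrivial square root of 1 — 494 is a witness and 2465 is composite.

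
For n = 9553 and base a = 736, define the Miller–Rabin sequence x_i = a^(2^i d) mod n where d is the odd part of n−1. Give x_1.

7118

n − 1 = 9552 = 2^4 · 597, so s = 4 and d = 597.
Repeated squaring mod 9553: 736^1 ≡ 736, 736^2 ≡ 6728, 736^4 ≡ 3870, 736^8 ≡ 7349, 736^16 ≡ 4692, 736^32 ≡ 4752, 736^64 ≡ 7765, 736^128 ≡ 6242, 736^256 ≡ 5430, 736^512 ≡ 4342.
597 = 512 + 64 + 16 + 4 + 1, so 736^597 ≡ 4342·7765·4692·3870·736 ≡ 4679 (mod 9553).
x_0 = 4679.
x_1 = 4679^2 mod 9553 = 7118.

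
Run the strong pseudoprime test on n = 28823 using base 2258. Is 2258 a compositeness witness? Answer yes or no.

yes

n − 1 = 28822 = 2^1 · 14411, so s = 1 and d = 14411.
x_0 = 2258^14411 mod 28823 = 27825.
x_0 ∉ {1, 28822} and s = 1, so 2258 is a Miller–Rabin witness and 28823 is composite.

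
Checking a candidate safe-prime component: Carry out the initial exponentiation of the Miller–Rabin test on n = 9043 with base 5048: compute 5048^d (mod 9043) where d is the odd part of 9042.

1

n − 1 = 9042 = 2^1 · 4521, so s = 1 and d = 4521.
Repeated squaring mod 9043: 5048^1 ≡ 5048, 5048^2 ≡ 8173, 5048^4 ≡ 6331, 5048^8 ≡ 2985, 5048^16 ≡ 2870, 5048^32 ≡ 7770, 5048^64 ≡ 1832, 5048^128 ≡ 1271, 5048^256 ≡ 5787, 5048^512 ≡ 3140, 5048^1024 ≡ 2730, 5048^2048 ≡ 1468, 5048^4096 ≡ 2790.
4521 = 4096 + 256 + 128 + 32 + 8 + 1, so 5048^4521 ≡ 2790·5787·1271·7770·2985·5048 ≡ 1 (mod 9043).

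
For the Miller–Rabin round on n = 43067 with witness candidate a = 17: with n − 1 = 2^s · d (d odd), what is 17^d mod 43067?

n − 1 = 43066 = 2^1 · 21533, so s = 1 and d = 21533.
Repeated squaring mod 43067: 17^1 ≡ 17, 17^2 ≡ 289, 17^4 ≡ 40454, 17^8 ≡ 23183, 17^16 ≡ 18396, 17^32 ≡ 35397, 17^64 ≡ 42445, 17^128 ≡ 42348, 17^256 ≡ 157, 17^512 ≡ 24649, 17^1024 ≡ 27032, 17^2048 ≡ 11235, 17^4096 ≡ 38915, 17^8192 ≡ 12304, 17^16384 ≡ 7911.
21533 = 16384 + 4096 + 1024 + 16 + 8 + 4 + 1, so 17^21533 ≡ 7911·38915·27032·18396·23183·40454·17 ≡ 43066 (mod 43067).

43066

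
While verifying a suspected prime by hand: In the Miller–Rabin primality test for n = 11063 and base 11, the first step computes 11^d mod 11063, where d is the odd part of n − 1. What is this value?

4504

n − 1 = 11062 = 2^1 · 5531, so s = 1 and d = 5531.
11^5531 mod 11063 = 4504.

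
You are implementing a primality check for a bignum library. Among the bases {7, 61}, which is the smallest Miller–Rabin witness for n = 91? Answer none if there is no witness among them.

n − 1 = 90 = 2^1 · 45, so s = 1 and d = 45.
Base 7: x_0 = 7^45 mod 91 = 21. x_0 ∉ {1, 90} and s = 1, so 7 is a Miller–Rabin witness and 91 is composite.
Base 61: x_0 = 61^45 mod 91 = 27. x_0 ∉ {1, 90} and s = 1, so 61 is a Miller–Rabin witness and 91 is composite.
The smallest witness among the given bases is 7.

7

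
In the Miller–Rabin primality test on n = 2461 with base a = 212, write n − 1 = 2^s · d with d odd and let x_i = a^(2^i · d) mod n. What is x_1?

n − 1 = 2460 = 2^2 · 615, so s = 2 and d = 615.
x_0 = 212^615 mod 2461 = 2383.
x_1 = 2383^2 mod 2461 = 1162.

1162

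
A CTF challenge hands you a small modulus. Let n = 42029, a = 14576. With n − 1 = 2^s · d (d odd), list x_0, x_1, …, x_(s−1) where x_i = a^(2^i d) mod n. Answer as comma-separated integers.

n − 1 = 42028 = 2^2 · 10507, so s = 2 and d = 10507.
x_0 = 14576^10507 mod 42029 = 29045.
x_1 = 29045^2 mod 42029 = 5937.

29045, 5937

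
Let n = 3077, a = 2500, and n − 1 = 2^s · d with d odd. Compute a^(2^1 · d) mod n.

n − 1 = 3076 = 2^2 · 769, so s = 2 and d = 769.
x_0 = 2500^769 mod 3077 = 1616.
x_1 = 1616^2 mod 3077 = 2160.

2160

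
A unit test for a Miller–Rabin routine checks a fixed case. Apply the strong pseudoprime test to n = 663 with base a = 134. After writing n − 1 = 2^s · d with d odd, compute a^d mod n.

485

n − 1 = 662 = 2^1 · 331, so s = 1 and d = 331.
134^331 mod 663 = 485.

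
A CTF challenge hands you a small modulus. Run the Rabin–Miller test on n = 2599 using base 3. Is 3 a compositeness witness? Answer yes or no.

n − 1 = 2598 = 2^1 · 1299, so s = 1 and d = 1299.
x_0 = 3^1299 mod 2599 = 1958.
x_0 ∉ {1, 2598} and s = 1, so 3 is a Miller–Rabin witness and 2599 is composite.

yes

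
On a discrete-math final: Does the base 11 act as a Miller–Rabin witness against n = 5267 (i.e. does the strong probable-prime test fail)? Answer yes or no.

yes

n − 1 = 5266 = 2^1 · 2633, so s = 1 and d = 2633.
Repeated squaring mod 5267: 11^1 ≡ 11, 11^2 ≡ 121, 11^4 ≡ 4107, 11^8 ≡ 2515, 11^16 ≡ 4825, 11^32 ≡ 485, 11^64 ≡ 3477, 11^128 ≡ 1764, 11^256 ≡ 4166, 11^512 ≡ 791, 11^1024 ≡ 4175, 11^2048 ≡ 2122.
2633 = 2048 + 512 + 64 + 8 + 1, so 11^2633 ≡ 2122·791·3477·2515·11 ≡ 401 (mod 5267).
x_0 = 11^2633 mod 5267 = 401.
x_0 ∉ {1, 5266} and s = 1, so 11 is a Miller–Rabin witness and 5267 is composite.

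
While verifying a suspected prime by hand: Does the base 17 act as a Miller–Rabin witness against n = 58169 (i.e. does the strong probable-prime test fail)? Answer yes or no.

n − 1 = 58168 = 2^3 · 7271, so s = 3 and d = 7271.
x_0 = 17^7271 mod 58169 = 53181.
x_0 is neither 1 nor 58168, so continue squaring.
x_1 = 53181^2 mod 58169 = 41981.
x_2 = 41981^2 mod 58169 = 58168.
x_2 ≡ −1, so 17 is not a witness.

no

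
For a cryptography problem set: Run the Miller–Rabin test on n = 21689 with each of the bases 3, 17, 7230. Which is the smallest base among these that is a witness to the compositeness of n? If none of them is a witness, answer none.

n − 1 = 21688 = 2^3 · 2711, so s = 3 and d = 2711.
Base 3: x_0 = 3^2711 mod 21689 = 21334. x_0 is neither 1 nor 21688, so continue squaring. x_1 = 21334^2 mod 21689 = 17580. x_2 = 17580^2 mod 21689 = 9839. Reached i = s−1 = 2 without hitting −1: 3 is a Miller–Rabin witness and 21689 is composite.
Base 17: x_0 = 17^2711 mod 21689 = 6139. x_0 is neither 1 nor 21688, so continue squaring. x_1 = 6139^2 mod 21689 = 13528. x_2 = 13528^2 mod 21689 = 16691. Reached i = s−1 = 2 without hitting −1: 17 is a Miller–Rabin witness and 21689 is composite.
Base 7230: x_0 = 7230^2711 mod 21689 = 5743. x_0 is neither 1 nor 21688, so continue squaring. x_1 = 5743^2 mod 21689 = 14769. x_2 = 14769^2 mod 21689 = 18777. Reached i = s−1 = 2 without hitting −1: 7230 is a Miller–Rabin witness and 21689 is composite.
The smallest witness among the given bases is 3.

3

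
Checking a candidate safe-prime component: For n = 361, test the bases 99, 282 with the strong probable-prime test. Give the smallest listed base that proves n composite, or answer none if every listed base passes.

n − 1 = 360 = 2^3 · 45, so s = 3 and d = 45.
Base 99: x_0 = 99^45 mod 361 = 1. x_0 = 1, so 99 is not a witness.
Base 282: x_0 = 282^45 mod 361 = 191. x_0 is neither 1 nor 360, so continue squaring. x_1 = 191^2 mod 361 = 20. x_2 = 20^2 mod 361 = 39. Reached i = s−1 = 2 without hitting −1: 282 is a Miller–Rabin witness and 361 is composite.
The smallest witness among the given bases is 282.

282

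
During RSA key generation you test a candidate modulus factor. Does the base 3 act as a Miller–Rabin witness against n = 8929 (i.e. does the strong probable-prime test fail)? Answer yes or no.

n − 1 = 8928 = 2^5 · 279, so s = 5 and d = 279.
x_0 = 3^279 mod 8929 = 5976.
x_0 is neither 1 nor 8928, so continue squaring.
x_1 = 5976^2 mod 8929 = 5505.
x_2 = 5505^2 mod 8929 = 8928.
x_2 ≡ −1, so 3 is not a witness.

no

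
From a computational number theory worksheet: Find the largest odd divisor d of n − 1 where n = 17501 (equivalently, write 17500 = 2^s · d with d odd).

4375

Halving: 17500 → 8750 → 4375; 4375 is odd.
So 17500 = 2^2 · 4375.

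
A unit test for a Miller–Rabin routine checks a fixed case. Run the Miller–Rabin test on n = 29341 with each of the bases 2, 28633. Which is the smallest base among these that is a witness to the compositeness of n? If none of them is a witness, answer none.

none

n − 1 = 29340 = 2^2 · 7335, so s = 2 and d = 7335.
Base 2: x_0 = 2^7335 mod 29341 = 26424. x_0 is neither 1 nor 29340, so continue squaring. x_1 = 26424^2 mod 29341 = 29340. x_1 ≡ −1, so 2 is not a witness.
Base 28633: x_0 = 28633^7335 mod 29341 = 21910. x_0 is neither 1 nor 29340, so continue squaring. x_1 = 21910^2 mod 29341 = 29340. x_1 ≡ −1, so 28633 is not a witness.
No listed base is a witness for 29341.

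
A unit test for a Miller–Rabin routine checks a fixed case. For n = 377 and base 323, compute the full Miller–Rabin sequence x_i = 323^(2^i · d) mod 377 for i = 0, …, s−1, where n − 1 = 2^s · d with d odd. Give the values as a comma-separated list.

357, 23, 152

n − 1 = 376 = 2^3 · 47, so s = 3 and d = 47.
x_0 = 323^47 mod 377 = 357.
x_1 = 357^2 mod 377 = 23.
x_2 = 23^2 mod 377 = 152.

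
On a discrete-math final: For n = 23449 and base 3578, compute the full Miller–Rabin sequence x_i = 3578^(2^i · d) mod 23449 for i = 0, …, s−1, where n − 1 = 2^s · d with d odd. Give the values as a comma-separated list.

n − 1 = 23448 = 2^3 · 2931, so s = 3 and d = 2931.
x_0 = 3578^2931 mod 23449 = 15945.
x_1 = 15945^2 mod 23449 = 8967.
x_2 = 8967^2 mod 23449 = 468.

15945, 8967, 468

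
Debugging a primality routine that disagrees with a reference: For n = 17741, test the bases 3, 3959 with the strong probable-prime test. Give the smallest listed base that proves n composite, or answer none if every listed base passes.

3

n − 1 = 17740 = 2^2 · 4435, so s = 2 and d = 4435.
Base 3: x_0 = 3^4435 mod 17741 = 4670. x_0 is neither 1 nor 17740, so continue squaring. x_1 = 4670^2 mod 17741 = 5211. Reached i = s−1 = 1 without hitting −1: 3 is a Miller–Rabin witness and 17741 is composite.
Base 3959: x_0 = 3959^4435 mod 17741 = 761. x_0 is neither 1 nor 17740, so continue squaring. x_1 = 761^2 mod 17741 = 11409. Reached i = s−1 = 1 without hitting −1: 3959 is a Miller–Rabin witness and 17741 is composite.
The smallest witness among the given bases is 3.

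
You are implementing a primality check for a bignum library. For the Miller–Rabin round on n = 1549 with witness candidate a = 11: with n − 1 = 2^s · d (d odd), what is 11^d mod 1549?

1

n − 1 = 1548 = 2^2 · 387, so s = 2 and d = 387.
11^387 mod 1549 = 1.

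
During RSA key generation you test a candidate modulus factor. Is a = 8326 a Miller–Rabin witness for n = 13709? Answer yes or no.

n − 1 = 13708 = 2^2 · 3427, so s = 2 and d = 3427.
Repeated squaring mod 13709: 8326^1 ≡ 8326, 8326^2 ≡ 9572, 8326^4 ≡ 5937, 8326^8 ≡ 2130, 8326^16 ≡ 12930, 8326^32 ≡ 3645, 8326^64 ≡ 2004, 8326^128 ≡ 12988, 8326^256 ≡ 12608, 8326^512 ≡ 5809, 8326^1024 ≡ 6632, 8326^2048 ≡ 4952.
3427 = 2048 + 1024 + 256 + 64 + 32 + 2 + 1, so 8326^3427 ≡ 4952·6632·12608·2004·3645·9572·8326 ≡ 1 (mod 13709).
x_0 = 8326^3427 mod 13709 = 1.
x_0 = 1, so 8326 is not a witness.

no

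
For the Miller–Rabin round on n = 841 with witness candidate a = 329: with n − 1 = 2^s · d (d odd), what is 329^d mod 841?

n − 1 = 840 = 2^3 · 105, so s = 3 and d = 105.
329^105 mod 841 = 12.

12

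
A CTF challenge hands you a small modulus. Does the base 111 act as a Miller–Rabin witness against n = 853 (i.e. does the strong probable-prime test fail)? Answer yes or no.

n − 1 = 852 = 2^2 · 213, so s = 2 and d = 213.
Repeated squaring mod 853: 111^1 ≡ 111, 111^2 ≡ 379, 111^4 ≡ 337, 111^8 ≡ 120, 111^16 ≡ 752, 111^32 ≡ 818, 111^64 ≡ 372, 111^128 ≡ 198.
213 = 128 + 64 + 16 + 4 + 1, so 111^213 ≡ 198·372·752·337·111 ≡ 520 (mod 853).
x_0 = 111^213 mod 853 = 520.
x_0 is neither 1 nor 852, so continue squaring.
x_1 = 520^2 mod 853 = 852.
x_1 ≡ −1, so 111 is not a witness.

no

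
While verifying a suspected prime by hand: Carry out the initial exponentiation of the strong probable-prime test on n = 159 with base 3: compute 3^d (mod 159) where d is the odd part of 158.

156

n − 1 = 158 = 2^1 · 79, so s = 1 and d = 79.
3^79 mod 159 = 156.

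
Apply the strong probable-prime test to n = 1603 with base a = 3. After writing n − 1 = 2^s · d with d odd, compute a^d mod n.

27

n − 1 = 1602 = 2^1 · 801, so s = 1 and d = 801.
3^801 mod 1603 = 27.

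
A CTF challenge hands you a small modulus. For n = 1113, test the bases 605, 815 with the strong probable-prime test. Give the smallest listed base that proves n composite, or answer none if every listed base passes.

n − 1 = 1112 = 2^3 · 139, so s = 3 and d = 139.
Base 605: x_0 = 605^139 mod 1113 = 920. x_0 is neither 1 nor 1112, so continue squaring. x_1 = 920^2 mod 1113 = 520. x_2 = 520^2 mod 1113 = 1054. Reached i = s−1 = 2 without hitting −1: 605 is a Miller–Rabin witness and 1113 is composite.
Base 815: x_0 = 815^139 mod 1113 = 80. x_0 is neither 1 nor 1112, so continue squaring. x_1 = 80^2 mod 1113 = 835. x_2 = 835^2 mod 1113 = 487. Reached i = s−1 = 2 without hitting −1: 815 is a Miller–Rabin witness and 1113 is composite.
The smallest witness among the given bases is 605.

605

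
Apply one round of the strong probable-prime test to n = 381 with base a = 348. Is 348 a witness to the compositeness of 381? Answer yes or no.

yes

n − 1 = 380 = 2^2 · 95, so s = 2 and d = 95.
Repeated squaring mod 381: 348^1 ≡ 348, 348^2 ≡ 327, 348^4 ≡ 249, 348^8 ≡ 279, 348^16 ≡ 117, 348^32 ≡ 354, 348^64 ≡ 348.
95 = 64 + 16 + 8 + 4 + 2 + 1, so 348^95 ≡ 348·117·279·249·327·348 ≡ 354 (mod 381).
x_0 = 348^95 mod 381 = 354.
x_0 is neither 1 nor 380, so continue squaring.
x_1 = 354^2 mod 381 = 348.
Reached i = s−1 = 1 without hitting −1: 348 is a Miller–Rabin witness and 381 is composite.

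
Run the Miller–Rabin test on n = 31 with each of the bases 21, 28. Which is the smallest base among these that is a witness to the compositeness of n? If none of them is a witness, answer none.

none

n − 1 = 30 = 2^1 · 15, so s = 1 and d = 15.
Base 21: x_0 = 21^15 mod 31 = 30. x_0 = 30 ≡ −1, so 21 is not a witness.
Base 28: x_0 = 28^15 mod 31 = 1. x_0 = 1, so 28 is not a witness.
No listed base is a witness for 31.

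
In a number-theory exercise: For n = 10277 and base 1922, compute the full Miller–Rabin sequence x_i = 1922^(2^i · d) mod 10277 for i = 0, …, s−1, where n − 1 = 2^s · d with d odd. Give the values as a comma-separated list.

n − 1 = 10276 = 2^2 · 2569, so s = 2 and d = 2569.
x_0 = 1922^2569 mod 10277 = 2630.
x_1 = 2630^2 mod 10277 = 479.

2630, 479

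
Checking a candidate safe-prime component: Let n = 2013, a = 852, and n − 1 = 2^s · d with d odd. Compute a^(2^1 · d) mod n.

588

n − 1 = 2012 = 2^2 · 503, so s = 2 and d = 503.
x_0 = 852^503 mod 2013 = 1698.
x_1 = 1698^2 mod 2013 = 588.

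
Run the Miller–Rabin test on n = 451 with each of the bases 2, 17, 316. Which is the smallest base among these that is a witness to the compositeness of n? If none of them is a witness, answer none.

2

n − 1 = 450 = 2^1 · 225, so s = 1 and d = 225.
Base 2: x_0 = 2^225 mod 451 = 32. x_0 ∉ {1, 450} and s = 1, so 2 is a Miller–Rabin witness and 451 is composite.
Base 17: x_0 = 17^225 mod 451 = 219. x_0 ∉ {1, 450} and s = 1, so 17 is a Miller–Rabin witness and 451 is composite.
Base 316: x_0 = 316^225 mod 451 = 208. x_0 ∉ {1, 450} and s = 1, so 316 is a Miller–Rabin witness and 451 is composite.
The smallest witness among the given bases is 2.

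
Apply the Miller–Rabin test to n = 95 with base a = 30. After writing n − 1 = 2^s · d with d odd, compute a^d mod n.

n − 1 = 94 = 2^1 · 47, so s = 1 and d = 47.
Repeated squaring mod 95: 30^1 ≡ 30, 30^2 ≡ 45, 30^4 ≡ 30, 30^8 ≡ 45, 30^16 ≡ 30, 30^32 ≡ 45.
47 = 32 + 8 + 4 + 2 + 1, so 30^47 ≡ 45·45·30·45·30 ≡ 45 (mod 95).

45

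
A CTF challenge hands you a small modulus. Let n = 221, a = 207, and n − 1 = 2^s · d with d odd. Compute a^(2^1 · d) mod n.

53

n − 1 = 220 = 2^2 · 55, so s = 2 and d = 55.
Repeated squaring mod 221: 207^1 ≡ 207, 207^2 ≡ 196, 207^4 ≡ 183, 207^8 ≡ 118, 207^16 ≡ 1, 207^32 ≡ 1.
55 = 32 + 16 + 4 + 2 + 1, so 207^55 ≡ 1·1·183·196·207 ≡ 181 (mod 221).
x_0 = 181.
x_1 = 181^2 mod 221 = 53.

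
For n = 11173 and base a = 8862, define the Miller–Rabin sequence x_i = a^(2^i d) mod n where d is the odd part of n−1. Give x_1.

11172

n − 1 = 11172 = 2^2 · 2793, so s = 2 and d = 2793.
Repeated squaring mod 11173: 8862^1 ≡ 8862, 8862^2 ≡ 27, 8862^4 ≡ 729, 8862^8 ≡ 6310, 8862^16 ≡ 6701, 8862^32 ≡ 10287, 8862^64 ≡ 2886, 8862^128 ≡ 5111, 8862^256 ≡ 11020, 8862^512 ≡ 1063, 8862^1024 ≡ 1496, 8862^2048 ≡ 3416.
2793 = 2048 + 512 + 128 + 64 + 32 + 8 + 1, so 8862^2793 ≡ 3416·1063·5111·2886·10287·6310·8862 ≡ 7717 (mod 11173).
x_0 = 7717.
x_1 = 7717^2 mod 11173 = 11172.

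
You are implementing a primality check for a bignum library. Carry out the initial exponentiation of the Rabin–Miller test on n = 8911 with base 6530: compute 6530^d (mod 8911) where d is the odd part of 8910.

n − 1 = 8910 = 2^1 · 4455, so s = 1 and d = 4455.
6530^4455 mod 8911 = 8910.

8910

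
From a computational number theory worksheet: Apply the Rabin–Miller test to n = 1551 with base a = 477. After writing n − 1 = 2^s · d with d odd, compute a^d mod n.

n − 1 = 1550 = 2^1 · 775, so s = 1 and d = 775.
477^775 mod 1551 = 1431.

1431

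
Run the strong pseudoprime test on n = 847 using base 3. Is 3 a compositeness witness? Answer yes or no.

yes

n − 1 = 846 = 2^1 · 423, so s = 1 and d = 423.
x_0 = 3^423 mod 847 = 27.
x_0 ∉ {1, 846} and s = 1, so 3 is a Miller–Rabin witness and 847 is composite.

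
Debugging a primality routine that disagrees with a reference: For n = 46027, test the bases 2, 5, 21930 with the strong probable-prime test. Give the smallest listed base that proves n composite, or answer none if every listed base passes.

n − 1 = 46026 = 2^1 · 23013, so s = 1 and d = 23013.
Base 2: x_0 = 2^23013 mod 46027 = 46026. x_0 = 46026 ≡ −1, so 2 is not a witness.
Base 5: x_0 = 5^23013 mod 46027 = 46026. x_0 = 46026 ≡ −1, so 5 is not a witness.
Base 21930: x_0 = 21930^23013 mod 46027 = 1. x_0 = 1, so 21930 is not a witness.
No listed base is a witness for 46027.

none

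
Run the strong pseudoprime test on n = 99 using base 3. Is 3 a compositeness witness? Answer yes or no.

n − 1 = 98 = 2^1 · 49, so s = 1 and d = 49.
x_0 = 3^49 mod 99 = 81.
x_0 ∉ {1, 98} and s = 1, so 3 is a Miller–Rabin witness and 99 is composite.

yes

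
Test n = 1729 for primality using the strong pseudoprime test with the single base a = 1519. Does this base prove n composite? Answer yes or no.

n − 1 = 1728 = 2^6 · 27, so s = 6 and d = 27.
x_0 = 1519^27 mod 1729 = 1253.
x_0 is neither 1 nor 1728, so continue squaring.
x_1 = 1253^2 mod 1729 = 77.
x_2 = 77^2 mod 1729 = 742.
x_3 = 742^2 mod 1729 = 742.
x_4 = 742^2 mod 1729 = 742.
x_5 = 742^2 mod 1729 = 742.
Reached i = s−1 = 5 without hitting −1: 1519 is a Miller–Rabin witness and 1729 is composite.

yes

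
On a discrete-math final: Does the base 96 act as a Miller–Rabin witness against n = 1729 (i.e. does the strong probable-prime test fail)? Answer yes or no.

n − 1 = 1728 = 2^6 · 27, so s = 6 and d = 27.
x_0 = 96^27 mod 1729 = 1217.
x_0 is neither 1 nor 1728, so continue squaring.
x_1 = 1217^2 mod 1729 = 1065.
x_2 = 1065^2 mod 1729 = 1.
x_2 = 1 but x_1 ≠ ±1, a nontrivial square root of 1 — 96 is a witness and 1729 is composite.

yes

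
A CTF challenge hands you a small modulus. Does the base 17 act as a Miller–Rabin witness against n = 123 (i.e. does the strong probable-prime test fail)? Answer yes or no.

yes

n − 1 = 122 = 2^1 · 61, so s = 1 and d = 61.
x_0 = 17^61 mod 123 = 65.
x_0 ∉ {1, 122} and s = 1, so 17 is a Miller–Rabin witness and 123 is composite.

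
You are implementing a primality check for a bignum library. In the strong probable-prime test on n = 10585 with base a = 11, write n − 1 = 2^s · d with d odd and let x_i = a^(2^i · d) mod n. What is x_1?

8641

n − 1 = 10584 = 2^3 · 1323, so s = 3 and d = 1323.
x_0 = 11^1323 mod 10585 = 7436.
x_1 = 7436^2 mod 10585 = 8641.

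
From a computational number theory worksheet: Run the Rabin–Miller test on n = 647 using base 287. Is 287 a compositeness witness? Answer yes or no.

no

n − 1 = 646 = 2^1 · 323, so s = 1 and d = 323.
x_0 = 287^323 mod 647 = 1.
x_0 = 1, so 287 is not a witness.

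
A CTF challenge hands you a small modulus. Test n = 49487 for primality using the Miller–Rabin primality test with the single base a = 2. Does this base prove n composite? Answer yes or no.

yes

n − 1 = 49486 = 2^1 · 24743, so s = 1 and d = 24743.
x_0 = 2^24743 mod 49487 = 10668.
x_0 ∉ {1, 49486} and s = 1, so 2 is a Miller–Rabin witness and 49487 is composite.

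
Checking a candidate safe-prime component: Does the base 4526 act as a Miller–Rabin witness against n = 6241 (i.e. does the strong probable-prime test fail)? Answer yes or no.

no

n − 1 = 6240 = 2^5 · 195, so s = 5 and d = 195.
x_0 = 4526^195 mod 6241 = 1.
x_0 = 1, so 4526 is not a witness.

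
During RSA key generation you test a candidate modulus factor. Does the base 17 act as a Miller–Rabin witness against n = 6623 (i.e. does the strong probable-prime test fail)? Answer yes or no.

n − 1 = 6622 = 2^1 · 3311, so s = 1 and d = 3311.
x_0 = 17^3311 mod 6623 = 4316.
x_0 ∉ {1, 6622} and s = 1, so 17 is a Miller–Rabin witness and 6623 is composite.

yes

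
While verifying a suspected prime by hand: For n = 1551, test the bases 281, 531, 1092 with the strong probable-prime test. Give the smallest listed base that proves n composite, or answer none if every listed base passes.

n − 1 = 1550 = 2^1 · 775, so s = 1 and d = 775.
Base 281: x_0 = 281^775 mod 1551 = 1550. x_0 = 1550 ≡ −1, so 281 is not a witness.
Base 531: x_0 = 531^775 mod 1551 = 1365. x_0 ∉ {1, 1550} and s = 1, so 531 is a Miller–Rabin witness and 1551 is composite.
Base 1092: x_0 = 1092^775 mod 1551 = 1266. x_0 ∉ {1, 1550} and s = 1, so 1092 is a Miller–Rabin witness and 1551 is composite.
The smallest witness among the given bases is 531.

531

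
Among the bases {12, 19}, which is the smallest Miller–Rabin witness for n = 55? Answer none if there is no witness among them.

n − 1 = 54 = 2^1 · 27, so s = 1 and d = 27.
Base 12: x_0 = 12^27 mod 55 = 23. x_0 ∉ {1, 54} and s = 1, so 12 is a Miller–Rabin witness and 55 is composite.
Base 19: x_0 = 19^27 mod 55 = 24. x_0 ∉ {1, 54} and s = 1, so 19 is a Miller–Rabin witness and 55 is composite.
The smallest witness among the given bases is 12.

12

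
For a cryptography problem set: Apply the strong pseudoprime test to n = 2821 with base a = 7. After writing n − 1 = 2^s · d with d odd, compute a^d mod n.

n − 1 = 2820 = 2^2 · 705, so s = 2 and d = 705.
By repeated squaring, 7^705 ≡ 931 (mod 2821).

931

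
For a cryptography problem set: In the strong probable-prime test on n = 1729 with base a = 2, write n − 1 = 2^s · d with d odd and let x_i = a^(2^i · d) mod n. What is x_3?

1

n − 1 = 1728 = 2^6 · 27, so s = 6 and d = 27.
Repeated squaring mod 1729: 2^1 ≡ 2, 2^2 ≡ 4, 2^4 ≡ 16, 2^8 ≡ 256, 2^16 ≡ 1563.
27 = 16 + 8 + 2 + 1, so 2^27 ≡ 1563·256·4·2 ≡ 645 (mod 1729).
x_0 = 645.
x_1 = 645^2 mod 1729 = 1065.
x_2 = 1065^2 mod 1729 = 1.
x_3 = 1^2 mod 1729 = 1.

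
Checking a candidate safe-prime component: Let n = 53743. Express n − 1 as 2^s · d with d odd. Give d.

Halving: 53742 → 26871; 26871 is odd.
So 53742 = 2^1 · 26871.

26871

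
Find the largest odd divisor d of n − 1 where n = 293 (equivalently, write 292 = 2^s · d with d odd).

73

Halving: 292 → 146 → 73; 73 is odd.
So 292 = 2^2 · 73.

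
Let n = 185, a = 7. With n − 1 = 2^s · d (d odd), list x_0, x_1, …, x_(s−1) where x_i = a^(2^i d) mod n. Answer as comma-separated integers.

83, 44, 86

n − 1 = 184 = 2^3 · 23, so s = 3 and d = 23.
x_0 = 7^23 mod 185 = 83.
x_1 = 83^2 mod 185 = 44.
x_2 = 44^2 mod 185 = 86.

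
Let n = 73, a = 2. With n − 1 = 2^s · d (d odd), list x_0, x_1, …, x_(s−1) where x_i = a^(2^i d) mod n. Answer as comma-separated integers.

n − 1 = 72 = 2^3 · 9, so s = 3 and d = 9.
x_0 = 2^9 mod 73 = 1.
x_1 = 1^2 mod 73 = 1.
x_2 = 1^2 mod 73 = 1.

1, 1, 1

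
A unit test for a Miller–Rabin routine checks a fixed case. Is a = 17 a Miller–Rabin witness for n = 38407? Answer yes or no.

yes

n − 1 = 38406 = 2^1 · 19203, so s = 1 and d = 19203.
Repeated squaring mod 38407: 17^1 ≡ 17, 17^2 ≡ 289, 17^4 ≡ 6707, 17^8 ≡ 9252, 17^16 ≡ 28708, 17^32 ≡ 11858, 17^64 ≡ 4137, 17^128 ≡ 23654, 17^256 ≡ 36947, 17^512 ≡ 19215, 17^1024 ≡ 9734, 17^2048 ≡ 687, 17^4096 ≡ 11085, 17^8192 ≡ 13232, 17^16384 ≡ 26718.
19203 = 16384 + 2048 + 512 + 256 + 2 + 1, so 17^19203 ≡ 26718·687·19215·36947·289·17 ≡ 11282 (mod 38407).
x_0 = 17^19203 mod 38407 = 11282.
x_0 ∉ {1, 38406} and s = 1, so 17 is a Miller–Rabin witness and 38407 is composite.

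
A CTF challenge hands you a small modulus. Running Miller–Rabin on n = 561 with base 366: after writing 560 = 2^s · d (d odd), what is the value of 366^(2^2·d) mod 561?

441

n − 1 = 560 = 2^4 · 35, so s = 4 and d = 35.
x_0 = 366^35 mod 561 = 474.
x_1 = 474^2 mod 561 = 276.
x_2 = 276^2 mod 561 = 441.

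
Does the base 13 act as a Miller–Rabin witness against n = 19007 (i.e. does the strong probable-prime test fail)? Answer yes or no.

yes

n − 1 = 19006 = 2^1 · 9503, so s = 1 and d = 9503.
x_0 = 13^9503 mod 19007 = 17082.
x_0 ∉ {1, 19006} and s = 1, so 13 is a Miller–Rabin witness and 19007 is composite.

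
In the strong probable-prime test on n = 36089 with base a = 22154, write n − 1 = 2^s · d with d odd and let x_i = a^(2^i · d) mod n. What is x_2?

n − 1 = 36088 = 2^3 · 4511, so s = 3 and d = 4511.
x_0 = 22154^4511 mod 36089 = 31915.
x_1 = 31915^2 mod 36089 = 27378.
x_2 = 27378^2 mod 36089 = 22443.

22443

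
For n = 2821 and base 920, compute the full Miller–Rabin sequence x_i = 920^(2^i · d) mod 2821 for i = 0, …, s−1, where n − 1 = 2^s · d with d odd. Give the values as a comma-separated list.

n − 1 = 2820 = 2^2 · 705, so s = 2 and d = 705.
x_0 = 920^705 mod 2821 = 2820.
x_1 = 2820^2 mod 2821 = 1.

2820, 1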